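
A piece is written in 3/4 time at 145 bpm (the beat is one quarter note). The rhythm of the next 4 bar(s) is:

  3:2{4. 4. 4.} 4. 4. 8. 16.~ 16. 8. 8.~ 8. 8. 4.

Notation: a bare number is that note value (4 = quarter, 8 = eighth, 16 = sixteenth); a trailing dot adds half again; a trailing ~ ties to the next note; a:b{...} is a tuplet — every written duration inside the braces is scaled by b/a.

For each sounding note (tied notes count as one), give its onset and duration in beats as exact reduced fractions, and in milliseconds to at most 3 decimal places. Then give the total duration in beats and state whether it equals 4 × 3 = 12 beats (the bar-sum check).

1) 0.0ms=0b +413.793ms=1b
2) 413.793ms=1b +413.793ms=1b
3) 827.586ms=2b +413.793ms=1b
4) 1241.379ms=3b +620.69ms=3/2b
5) 1862.069ms=9/2b +620.69ms=3/2b
6) 2482.759ms=6b +310.345ms=3/4b
7) 2793.103ms=27/4b +310.345ms=3/4b
8) 3103.448ms=15/2b +310.345ms=3/4b
9) 3413.793ms=33/4b +620.69ms=3/2b
10) 4034.483ms=39/4b +310.345ms=3/4b
11) 4344.828ms=21/2b +620.69ms=3/2b
Σ=12b of 12 (145bpm 3/4) — PASS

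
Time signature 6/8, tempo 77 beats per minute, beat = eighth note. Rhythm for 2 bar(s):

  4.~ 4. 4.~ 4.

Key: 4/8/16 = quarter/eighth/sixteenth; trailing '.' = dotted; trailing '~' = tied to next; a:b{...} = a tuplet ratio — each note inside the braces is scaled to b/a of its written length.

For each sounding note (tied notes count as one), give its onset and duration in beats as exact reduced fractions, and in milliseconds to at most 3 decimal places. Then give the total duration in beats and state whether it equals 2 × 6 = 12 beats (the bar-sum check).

1) 0.0ms=0b +4675.325ms=6b
2) 4675.325ms=6b +4675.325ms=6b
Σ=12b of 12 (77bpm 6/8) — PASS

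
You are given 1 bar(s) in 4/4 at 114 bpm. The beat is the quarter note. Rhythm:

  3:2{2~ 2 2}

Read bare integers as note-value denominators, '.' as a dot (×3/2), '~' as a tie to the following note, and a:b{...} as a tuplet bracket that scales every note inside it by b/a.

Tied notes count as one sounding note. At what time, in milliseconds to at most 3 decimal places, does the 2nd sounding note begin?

1. 0.0ms @ 0 + 1403.509ms (8/3)
2. 1403.509ms @ 8/3 + 701.754ms (4/3)

note 2 onset = 8/3b = 1403.509ms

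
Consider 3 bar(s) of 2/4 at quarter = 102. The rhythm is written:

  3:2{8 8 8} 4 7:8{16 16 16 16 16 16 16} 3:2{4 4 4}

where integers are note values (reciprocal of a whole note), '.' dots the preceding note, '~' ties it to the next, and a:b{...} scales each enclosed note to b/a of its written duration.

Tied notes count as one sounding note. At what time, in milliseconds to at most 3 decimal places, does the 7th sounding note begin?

1. 0.0ms @ 0 + 196.078ms (1/3)
2. 196.078ms @ 1/3 + 196.078ms (1/3)
3. 392.157ms @ 2/3 + 196.078ms (1/3)
4. 588.235ms @ 1 + 588.235ms (1)
5. 1176.471ms @ 2 + 168.067ms (2/7)
6. 1344.538ms @ 16/7 + 168.067ms (2/7)
7. 1512.605ms @ 18/7 + 168.067ms (2/7)
8. 1680.672ms @ 20/7 + 168.067ms (2/7)
9. 1848.739ms @ 22/7 + 168.067ms (2/7)
10. 2016.807ms @ 24/7 + 168.067ms (2/7)
11. 2184.874ms @ 26/7 + 168.067ms (2/7)
12. 2352.941ms @ 4 + 392.157ms (2/3)
13. 2745.098ms @ 14/3 + 392.157ms (2/3)
14. 3137.255ms @ 16/3 + 392.157ms (2/3)

note 7 onset = 18/7b = 1512.605ms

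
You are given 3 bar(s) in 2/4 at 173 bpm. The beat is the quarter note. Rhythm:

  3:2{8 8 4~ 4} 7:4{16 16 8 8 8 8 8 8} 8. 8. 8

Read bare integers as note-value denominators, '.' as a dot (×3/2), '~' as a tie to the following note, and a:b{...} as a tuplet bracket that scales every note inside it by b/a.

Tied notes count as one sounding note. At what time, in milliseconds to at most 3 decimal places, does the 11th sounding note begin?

note 11 onset = 26/7b = 1288.192ms

1. 0.0ms @ 0 + 115.607ms (1/3)
2. 115.607ms @ 1/3 + 115.607ms (1/3)
3. 231.214ms @ 2/3 + 462.428ms (4/3)
4. 693.642ms @ 2 + 49.546ms (1/7)
5. 743.187ms @ 15/7 + 49.546ms (1/7)
6. 792.733ms @ 16/7 + 99.092ms (2/7)
7. 891.825ms @ 18/7 + 99.092ms (2/7)
8. 990.917ms @ 20/7 + 99.092ms (2/7)
9. 1090.008ms @ 22/7 + 99.092ms (2/7)
10. 1189.1ms @ 24/7 + 99.092ms (2/7)
11. 1288.192ms @ 26/7 + 99.092ms (2/7)
12. 1387.283ms @ 4 + 260.116ms (3/4)
13. 1647.399ms @ 19/4 + 260.116ms (3/4)
14. 1907.514ms @ 11/2 + 173.41ms (1/2)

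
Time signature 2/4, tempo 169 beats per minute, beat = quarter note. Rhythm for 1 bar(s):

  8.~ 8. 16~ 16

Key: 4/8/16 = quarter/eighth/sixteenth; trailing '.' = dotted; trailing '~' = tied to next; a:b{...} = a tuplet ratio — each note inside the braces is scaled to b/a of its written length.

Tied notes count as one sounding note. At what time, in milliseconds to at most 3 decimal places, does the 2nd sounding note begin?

note 2 onset = 3/2b = 532.544ms

1. 0.0ms @ 0 + 532.544ms (3/2)
2. 532.544ms @ 3/2 + 177.515ms (1/2)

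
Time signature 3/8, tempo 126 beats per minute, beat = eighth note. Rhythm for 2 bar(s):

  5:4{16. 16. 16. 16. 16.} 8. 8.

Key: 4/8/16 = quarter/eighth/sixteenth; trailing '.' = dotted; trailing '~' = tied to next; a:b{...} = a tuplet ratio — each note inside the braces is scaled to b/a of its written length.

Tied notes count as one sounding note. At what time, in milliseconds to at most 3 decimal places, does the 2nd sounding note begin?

note 2 onset = 3/5b = 285.714ms

1. 0.0ms @ 0 + 285.714ms (3/5)
2. 285.714ms @ 3/5 + 285.714ms (3/5)
3. 571.429ms @ 6/5 + 285.714ms (3/5)
4. 857.143ms @ 9/5 + 285.714ms (3/5)
5. 1142.857ms @ 12/5 + 285.714ms (3/5)
6. 1428.571ms @ 3 + 714.286ms (3/2)
7. 2142.857ms @ 9/2 + 714.286ms (3/2)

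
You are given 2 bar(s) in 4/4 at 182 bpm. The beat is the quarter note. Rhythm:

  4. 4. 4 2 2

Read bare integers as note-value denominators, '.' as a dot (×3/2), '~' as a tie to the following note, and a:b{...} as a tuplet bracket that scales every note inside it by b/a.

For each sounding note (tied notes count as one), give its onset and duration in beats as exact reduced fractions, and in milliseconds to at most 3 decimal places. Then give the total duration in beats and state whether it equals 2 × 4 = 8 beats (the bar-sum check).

1) 0.0ms=0b +494.505ms=3/2b
2) 494.505ms=3/2b +494.505ms=3/2b
3) 989.011ms=3b +329.67ms=1b
4) 1318.681ms=4b +659.341ms=2b
5) 1978.022ms=6b +659.341ms=2b
Σ=8b of 8 (182bpm 4/4) — PASS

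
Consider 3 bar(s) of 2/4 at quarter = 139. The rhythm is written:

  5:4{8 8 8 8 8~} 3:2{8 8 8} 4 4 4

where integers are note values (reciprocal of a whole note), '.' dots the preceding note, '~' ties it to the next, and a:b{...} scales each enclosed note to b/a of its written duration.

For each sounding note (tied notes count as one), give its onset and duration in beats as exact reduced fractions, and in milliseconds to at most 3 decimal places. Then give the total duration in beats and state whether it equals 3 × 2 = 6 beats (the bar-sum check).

1) 0.0ms=0b +172.662ms=2/5b
2) 172.662ms=2/5b +172.662ms=2/5b
3) 345.324ms=4/5b +172.662ms=2/5b
4) 517.986ms=6/5b +172.662ms=2/5b
5) 690.647ms=8/5b +316.547ms=11/15b
6) 1007.194ms=7/3b +143.885ms=1/3b
7) 1151.079ms=8/3b +143.885ms=1/3b
8) 1294.964ms=3b +431.655ms=1b
9) 1726.619ms=4b +431.655ms=1b
10) 2158.273ms=5b +431.655ms=1b
Σ=6b of 6 (139bpm 2/4) — PASS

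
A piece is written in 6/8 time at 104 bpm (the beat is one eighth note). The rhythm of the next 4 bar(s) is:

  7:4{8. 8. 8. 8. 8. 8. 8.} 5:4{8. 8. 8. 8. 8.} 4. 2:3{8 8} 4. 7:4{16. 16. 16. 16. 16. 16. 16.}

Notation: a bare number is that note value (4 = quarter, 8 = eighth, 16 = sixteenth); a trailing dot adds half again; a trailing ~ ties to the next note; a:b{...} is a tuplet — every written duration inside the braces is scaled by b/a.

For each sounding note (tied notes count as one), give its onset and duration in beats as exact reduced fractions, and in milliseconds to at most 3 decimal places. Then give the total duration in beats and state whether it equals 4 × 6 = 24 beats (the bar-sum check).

1) 0.0ms=0b +494.505ms=6/7b
2) 494.505ms=6/7b +494.505ms=6/7b
3) 989.011ms=12/7b +494.505ms=6/7b
4) 1483.516ms=18/7b +494.505ms=6/7b
5) 1978.022ms=24/7b +494.505ms=6/7b
6) 2472.527ms=30/7b +494.505ms=6/7b
7) 2967.033ms=36/7b +494.505ms=6/7b
8) 3461.538ms=6b +692.308ms=6/5b
9) 4153.846ms=36/5b +692.308ms=6/5b
10) 4846.154ms=42/5b +692.308ms=6/5b
11) 5538.462ms=48/5b +692.308ms=6/5b
12) 6230.769ms=54/5b +692.308ms=6/5b
13) 6923.077ms=12b +1730.769ms=3b
14) 8653.846ms=15b +865.385ms=3/2b
15) 9519.231ms=33/2b +865.385ms=3/2b
16) 10384.615ms=18b +1730.769ms=3b
17) 12115.385ms=21b +247.253ms=3/7b
18) 12362.637ms=150/7b +247.253ms=3/7b
19) 12609.89ms=153/7b +247.253ms=3/7b
20) 12857.143ms=156/7b +247.253ms=3/7b
21) 13104.396ms=159/7b +247.253ms=3/7b
22) 13351.648ms=162/7b +247.253ms=3/7b
23) 13598.901ms=165/7b +247.253ms=3/7b
Σ=24b of 24 (104bpm 6/8) — PASS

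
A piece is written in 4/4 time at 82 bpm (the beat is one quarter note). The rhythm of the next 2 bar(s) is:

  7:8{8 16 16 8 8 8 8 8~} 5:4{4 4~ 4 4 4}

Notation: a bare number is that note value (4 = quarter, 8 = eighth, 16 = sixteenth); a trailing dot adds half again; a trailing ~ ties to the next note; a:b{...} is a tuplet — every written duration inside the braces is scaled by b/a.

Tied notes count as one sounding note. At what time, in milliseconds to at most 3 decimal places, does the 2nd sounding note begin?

1. 0.0ms @ 0 + 418.118ms (4/7)
2. 418.118ms @ 4/7 + 209.059ms (2/7)
3. 627.178ms @ 6/7 + 209.059ms (2/7)
4. 836.237ms @ 8/7 + 418.118ms (4/7)
5. 1254.355ms @ 12/7 + 418.118ms (4/7)
6. 1672.474ms @ 16/7 + 418.118ms (4/7)
7. 2090.592ms @ 20/7 + 418.118ms (4/7)
8. 2508.711ms @ 24/7 + 1003.484ms (48/35)
9. 3512.195ms @ 24/5 + 1170.732ms (8/5)
10. 4682.927ms @ 32/5 + 585.366ms (4/5)
11. 5268.293ms @ 36/5 + 585.366ms (4/5)

note 2 onset = 4/7b = 418.118ms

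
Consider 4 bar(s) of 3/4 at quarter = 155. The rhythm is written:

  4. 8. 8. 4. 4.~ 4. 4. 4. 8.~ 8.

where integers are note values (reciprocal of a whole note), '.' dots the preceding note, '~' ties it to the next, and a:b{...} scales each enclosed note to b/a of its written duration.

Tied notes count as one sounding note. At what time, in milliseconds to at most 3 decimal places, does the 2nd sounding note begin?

note 2 onset = 3/2b = 580.645ms

1. 0.0ms @ 0 + 580.645ms (3/2)
2. 580.645ms @ 3/2 + 290.323ms (3/4)
3. 870.968ms @ 9/4 + 290.323ms (3/4)
4. 1161.29ms @ 3 + 580.645ms (3/2)
5. 1741.935ms @ 9/2 + 1161.29ms (3)
6. 2903.226ms @ 15/2 + 580.645ms (3/2)
7. 3483.871ms @ 9 + 580.645ms (3/2)
8. 4064.516ms @ 21/2 + 580.645ms (3/2)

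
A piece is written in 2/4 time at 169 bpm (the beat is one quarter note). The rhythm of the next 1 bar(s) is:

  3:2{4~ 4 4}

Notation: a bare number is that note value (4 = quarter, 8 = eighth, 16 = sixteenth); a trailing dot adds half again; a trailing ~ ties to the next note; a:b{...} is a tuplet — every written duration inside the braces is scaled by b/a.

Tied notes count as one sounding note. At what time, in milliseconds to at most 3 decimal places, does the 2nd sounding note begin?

note 2 onset = 4/3b = 473.373ms

1. 0.0ms @ 0 + 473.373ms (4/3)
2. 473.373ms @ 4/3 + 236.686ms (2/3)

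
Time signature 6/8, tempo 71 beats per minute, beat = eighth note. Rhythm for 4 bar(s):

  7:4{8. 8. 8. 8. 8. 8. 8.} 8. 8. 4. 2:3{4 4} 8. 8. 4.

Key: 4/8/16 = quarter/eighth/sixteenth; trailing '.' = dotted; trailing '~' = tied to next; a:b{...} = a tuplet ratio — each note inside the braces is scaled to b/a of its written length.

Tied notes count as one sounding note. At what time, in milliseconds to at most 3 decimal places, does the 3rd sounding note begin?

note 3 onset = 12/7b = 1448.692ms

1. 0.0ms @ 0 + 724.346ms (6/7)
2. 724.346ms @ 6/7 + 724.346ms (6/7)
3. 1448.692ms @ 12/7 + 724.346ms (6/7)
4. 2173.038ms @ 18/7 + 724.346ms (6/7)
5. 2897.384ms @ 24/7 + 724.346ms (6/7)
6. 3621.73ms @ 30/7 + 724.346ms (6/7)
7. 4346.076ms @ 36/7 + 724.346ms (6/7)
8. 5070.423ms @ 6 + 1267.606ms (3/2)
9. 6338.028ms @ 15/2 + 1267.606ms (3/2)
10. 7605.634ms @ 9 + 2535.211ms (3)
11. 10140.845ms @ 12 + 2535.211ms (3)
12. 12676.056ms @ 15 + 2535.211ms (3)
13. 15211.268ms @ 18 + 1267.606ms (3/2)
14. 16478.873ms @ 39/2 + 1267.606ms (3/2)
15. 17746.479ms @ 21 + 2535.211ms (3)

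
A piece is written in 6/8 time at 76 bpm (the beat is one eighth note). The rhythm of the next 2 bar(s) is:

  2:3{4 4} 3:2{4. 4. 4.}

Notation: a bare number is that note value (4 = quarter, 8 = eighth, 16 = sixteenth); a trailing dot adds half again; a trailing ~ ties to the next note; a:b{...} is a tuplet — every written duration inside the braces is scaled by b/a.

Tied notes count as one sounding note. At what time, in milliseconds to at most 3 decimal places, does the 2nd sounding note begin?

1. 0.0ms @ 0 + 2368.421ms (3)
2. 2368.421ms @ 3 + 2368.421ms (3)
3. 4736.842ms @ 6 + 1578.947ms (2)
4. 6315.789ms @ 8 + 1578.947ms (2)
5. 7894.737ms @ 10 + 1578.947ms (2)

note 2 onset = 3b = 2368.421ms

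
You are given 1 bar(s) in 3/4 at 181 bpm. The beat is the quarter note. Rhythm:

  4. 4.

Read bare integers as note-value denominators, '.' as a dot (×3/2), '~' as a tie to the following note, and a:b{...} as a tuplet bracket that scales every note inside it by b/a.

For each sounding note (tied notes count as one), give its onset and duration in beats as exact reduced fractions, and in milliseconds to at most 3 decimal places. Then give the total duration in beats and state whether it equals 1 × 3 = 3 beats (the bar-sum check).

1) 0.0ms=0b +497.238ms=3/2b
2) 497.238ms=3/2b +497.238ms=3/2b
Σ=3b of 3 (181bpm 3/4) — PASS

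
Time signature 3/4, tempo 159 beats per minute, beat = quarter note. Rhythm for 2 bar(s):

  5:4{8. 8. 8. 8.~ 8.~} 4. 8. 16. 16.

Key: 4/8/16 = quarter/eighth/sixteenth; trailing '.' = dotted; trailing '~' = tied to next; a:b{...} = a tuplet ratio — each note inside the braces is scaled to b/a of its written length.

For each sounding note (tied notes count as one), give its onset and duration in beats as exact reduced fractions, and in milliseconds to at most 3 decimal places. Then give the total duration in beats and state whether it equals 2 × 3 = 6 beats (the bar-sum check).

1) 0.0ms=0b +226.415ms=3/5b
2) 226.415ms=3/5b +226.415ms=3/5b
3) 452.83ms=6/5b +226.415ms=3/5b
4) 679.245ms=9/5b +1018.868ms=27/10b
5) 1698.113ms=9/2b +283.019ms=3/4b
6) 1981.132ms=21/4b +141.509ms=3/8b
7) 2122.642ms=45/8b +141.509ms=3/8b
Σ=6b of 6 (159bpm 3/4) — PASS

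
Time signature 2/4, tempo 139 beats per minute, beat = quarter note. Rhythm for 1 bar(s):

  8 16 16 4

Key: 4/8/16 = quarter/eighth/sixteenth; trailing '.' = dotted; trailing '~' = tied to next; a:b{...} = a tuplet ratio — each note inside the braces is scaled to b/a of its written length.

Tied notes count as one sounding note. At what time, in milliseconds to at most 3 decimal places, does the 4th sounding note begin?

1. 0.0ms @ 0 + 215.827ms (1/2)
2. 215.827ms @ 1/2 + 107.914ms (1/4)
3. 323.741ms @ 3/4 + 107.914ms (1/4)
4. 431.655ms @ 1 + 431.655ms (1)

note 4 onset = 1b = 431.655ms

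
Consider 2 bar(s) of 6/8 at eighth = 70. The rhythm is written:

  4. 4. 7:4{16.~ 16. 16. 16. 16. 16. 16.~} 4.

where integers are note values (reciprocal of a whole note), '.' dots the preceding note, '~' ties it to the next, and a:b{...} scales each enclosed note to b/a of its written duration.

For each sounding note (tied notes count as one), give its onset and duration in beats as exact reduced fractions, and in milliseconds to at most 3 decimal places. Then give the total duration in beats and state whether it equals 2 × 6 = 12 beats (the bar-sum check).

1) 0.0ms=0b +2571.429ms=3b
2) 2571.429ms=3b +2571.429ms=3b
3) 5142.857ms=6b +734.694ms=6/7b
4) 5877.551ms=48/7b +367.347ms=3/7b
5) 6244.898ms=51/7b +367.347ms=3/7b
6) 6612.245ms=54/7b +367.347ms=3/7b
7) 6979.592ms=57/7b +367.347ms=3/7b
8) 7346.939ms=60/7b +2938.776ms=24/7b
Σ=12b of 12 (70bpm 6/8) — PASS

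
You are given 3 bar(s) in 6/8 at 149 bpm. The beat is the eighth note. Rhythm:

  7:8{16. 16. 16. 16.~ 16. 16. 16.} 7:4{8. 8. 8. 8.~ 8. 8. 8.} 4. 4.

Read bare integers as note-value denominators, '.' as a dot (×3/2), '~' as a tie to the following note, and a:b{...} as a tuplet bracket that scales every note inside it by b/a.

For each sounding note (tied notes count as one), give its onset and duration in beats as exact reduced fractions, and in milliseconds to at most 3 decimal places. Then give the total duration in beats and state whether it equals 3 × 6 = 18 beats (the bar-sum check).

1) 0.0ms=0b +345.158ms=6/7b
2) 345.158ms=6/7b +345.158ms=6/7b
3) 690.316ms=12/7b +345.158ms=6/7b
4) 1035.475ms=18/7b +690.316ms=12/7b
5) 1725.791ms=30/7b +345.158ms=6/7b
6) 2070.949ms=36/7b +345.158ms=6/7b
7) 2416.107ms=6b +345.158ms=6/7b
8) 2761.266ms=48/7b +345.158ms=6/7b
9) 3106.424ms=54/7b +345.158ms=6/7b
10) 3451.582ms=60/7b +690.316ms=12/7b
11) 4141.898ms=72/7b +345.158ms=6/7b
12) 4487.057ms=78/7b +345.158ms=6/7b
13) 4832.215ms=12b +1208.054ms=3b
14) 6040.268ms=15b +1208.054ms=3b
Σ=18b of 18 (149bpm 6/8) — PASS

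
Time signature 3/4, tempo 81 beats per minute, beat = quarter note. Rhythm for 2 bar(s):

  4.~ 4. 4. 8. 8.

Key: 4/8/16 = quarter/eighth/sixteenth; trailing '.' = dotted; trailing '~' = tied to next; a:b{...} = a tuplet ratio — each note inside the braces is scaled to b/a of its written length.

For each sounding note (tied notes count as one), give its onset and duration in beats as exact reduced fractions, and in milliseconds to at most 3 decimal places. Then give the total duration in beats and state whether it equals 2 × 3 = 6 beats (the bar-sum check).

1) 0.0ms=0b +2222.222ms=3b
2) 2222.222ms=3b +1111.111ms=3/2b
3) 3333.333ms=9/2b +555.556ms=3/4b
4) 3888.889ms=21/4b +555.556ms=3/4b
Σ=6b of 6 (81bpm 3/4) — PASS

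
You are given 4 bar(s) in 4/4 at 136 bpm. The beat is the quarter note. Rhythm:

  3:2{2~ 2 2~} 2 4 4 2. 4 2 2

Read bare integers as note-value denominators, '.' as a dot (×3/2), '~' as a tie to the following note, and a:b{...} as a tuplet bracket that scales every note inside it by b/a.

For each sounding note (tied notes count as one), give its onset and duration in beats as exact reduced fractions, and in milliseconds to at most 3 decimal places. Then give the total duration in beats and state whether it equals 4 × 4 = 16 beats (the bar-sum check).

1) 0.0ms=0b +1176.471ms=8/3b
2) 1176.471ms=8/3b +1470.588ms=10/3b
3) 2647.059ms=6b +441.176ms=1b
4) 3088.235ms=7b +441.176ms=1b
5) 3529.412ms=8b +1323.529ms=3b
6) 4852.941ms=11b +441.176ms=1b
7) 5294.118ms=12b +882.353ms=2b
8) 6176.471ms=14b +882.353ms=2b
Σ=16b of 16 (136bpm 4/4) — PASS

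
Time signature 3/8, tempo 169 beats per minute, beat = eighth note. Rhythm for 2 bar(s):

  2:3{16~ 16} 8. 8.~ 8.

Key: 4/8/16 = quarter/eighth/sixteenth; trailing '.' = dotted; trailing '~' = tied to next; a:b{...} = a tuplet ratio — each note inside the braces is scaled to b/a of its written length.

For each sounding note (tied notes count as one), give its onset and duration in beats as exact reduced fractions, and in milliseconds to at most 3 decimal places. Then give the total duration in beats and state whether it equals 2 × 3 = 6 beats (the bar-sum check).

1) 0.0ms=0b +532.544ms=3/2b
2) 532.544ms=3/2b +532.544ms=3/2b
3) 1065.089ms=3b +1065.089ms=3b
Σ=6b of 6 (169bpm 3/8) — PASS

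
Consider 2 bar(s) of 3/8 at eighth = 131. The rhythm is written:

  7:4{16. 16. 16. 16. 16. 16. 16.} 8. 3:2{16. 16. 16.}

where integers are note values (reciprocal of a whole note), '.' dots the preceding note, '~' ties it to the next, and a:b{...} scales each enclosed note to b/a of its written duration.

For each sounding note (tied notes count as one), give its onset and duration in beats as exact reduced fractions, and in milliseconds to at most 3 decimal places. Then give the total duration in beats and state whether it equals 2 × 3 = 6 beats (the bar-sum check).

1) 0.0ms=0b +196.292ms=3/7b
2) 196.292ms=3/7b +196.292ms=3/7b
3) 392.585ms=6/7b +196.292ms=3/7b
4) 588.877ms=9/7b +196.292ms=3/7b
5) 785.169ms=12/7b +196.292ms=3/7b
6) 981.461ms=15/7b +196.292ms=3/7b
7) 1177.754ms=18/7b +196.292ms=3/7b
8) 1374.046ms=3b +687.023ms=3/2b
9) 2061.069ms=9/2b +229.008ms=1/2b
10) 2290.076ms=5b +229.008ms=1/2b
11) 2519.084ms=11/2b +229.008ms=1/2b
Σ=6b of 6 (131bpm 3/8) — PASS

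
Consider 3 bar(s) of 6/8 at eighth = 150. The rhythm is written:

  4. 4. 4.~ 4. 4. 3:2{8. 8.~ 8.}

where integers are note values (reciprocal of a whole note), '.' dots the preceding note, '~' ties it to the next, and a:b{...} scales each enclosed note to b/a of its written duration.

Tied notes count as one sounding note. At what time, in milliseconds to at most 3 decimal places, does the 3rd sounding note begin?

1. 0.0ms @ 0 + 1200.0ms (3)
2. 1200.0ms @ 3 + 1200.0ms (3)
3. 2400.0ms @ 6 + 2400.0ms (6)
4. 4800.0ms @ 12 + 1200.0ms (3)
5. 6000.0ms @ 15 + 400.0ms (1)
6. 6400.0ms @ 16 + 800.0ms (2)

note 3 onset = 6b = 2400.0ms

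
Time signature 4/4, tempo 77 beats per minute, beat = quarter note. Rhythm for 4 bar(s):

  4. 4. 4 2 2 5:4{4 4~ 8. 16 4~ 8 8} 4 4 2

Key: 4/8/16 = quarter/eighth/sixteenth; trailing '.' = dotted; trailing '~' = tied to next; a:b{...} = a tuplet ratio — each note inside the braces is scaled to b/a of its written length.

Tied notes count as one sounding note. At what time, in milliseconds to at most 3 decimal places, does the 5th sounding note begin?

note 5 onset = 6b = 4675.325ms

1. 0.0ms @ 0 + 1168.831ms (3/2)
2. 1168.831ms @ 3/2 + 1168.831ms (3/2)
3. 2337.662ms @ 3 + 779.221ms (1)
4. 3116.883ms @ 4 + 1558.442ms (2)
5. 4675.325ms @ 6 + 1558.442ms (2)
6. 6233.766ms @ 8 + 623.377ms (4/5)
7. 6857.143ms @ 44/5 + 1090.909ms (7/5)
8. 7948.052ms @ 51/5 + 155.844ms (1/5)
9. 8103.896ms @ 52/5 + 935.065ms (6/5)
10. 9038.961ms @ 58/5 + 311.688ms (2/5)
11. 9350.649ms @ 12 + 779.221ms (1)
12. 10129.87ms @ 13 + 779.221ms (1)
13. 10909.091ms @ 14 + 1558.442ms (2)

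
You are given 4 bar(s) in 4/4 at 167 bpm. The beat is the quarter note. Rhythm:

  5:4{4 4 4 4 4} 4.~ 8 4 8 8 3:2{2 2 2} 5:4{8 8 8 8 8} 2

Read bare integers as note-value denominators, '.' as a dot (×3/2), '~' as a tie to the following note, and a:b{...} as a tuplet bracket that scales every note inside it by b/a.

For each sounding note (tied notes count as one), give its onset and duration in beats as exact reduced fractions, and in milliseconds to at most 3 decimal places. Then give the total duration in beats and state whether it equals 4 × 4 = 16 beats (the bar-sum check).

1) 0.0ms=0b +287.425ms=4/5b
2) 287.425ms=4/5b +287.425ms=4/5b
3) 574.85ms=8/5b +287.425ms=4/5b
4) 862.275ms=12/5b +287.425ms=4/5b
5) 1149.701ms=16/5b +287.425ms=4/5b
6) 1437.126ms=4b +718.563ms=2b
7) 2155.689ms=6b +359.281ms=1b
8) 2514.97ms=7b +179.641ms=1/2b
9) 2694.611ms=15/2b +179.641ms=1/2b
10) 2874.251ms=8b +479.042ms=4/3b
11) 3353.293ms=28/3b +479.042ms=4/3b
12) 3832.335ms=32/3b +479.042ms=4/3b
13) 4311.377ms=12b +143.713ms=2/5b
14) 4455.09ms=62/5b +143.713ms=2/5b
15) 4598.802ms=64/5b +143.713ms=2/5b
16) 4742.515ms=66/5b +143.713ms=2/5b
17) 4886.228ms=68/5b +143.713ms=2/5b
18) 5029.94ms=14b +718.563ms=2b
Σ=16b of 16 (167bpm 4/4) — PASS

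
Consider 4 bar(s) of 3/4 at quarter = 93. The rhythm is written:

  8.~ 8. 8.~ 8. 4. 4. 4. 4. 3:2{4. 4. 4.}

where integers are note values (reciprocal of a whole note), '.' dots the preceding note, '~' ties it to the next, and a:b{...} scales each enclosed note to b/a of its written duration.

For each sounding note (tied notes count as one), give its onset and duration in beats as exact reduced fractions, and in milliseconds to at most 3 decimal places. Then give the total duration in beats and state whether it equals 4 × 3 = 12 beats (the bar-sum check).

1) 0.0ms=0b +967.742ms=3/2b
2) 967.742ms=3/2b +967.742ms=3/2b
3) 1935.484ms=3b +967.742ms=3/2b
4) 2903.226ms=9/2b +967.742ms=3/2b
5) 3870.968ms=6b +967.742ms=3/2b
6) 4838.71ms=15/2b +967.742ms=3/2b
7) 5806.452ms=9b +645.161ms=1b
8) 6451.613ms=10b +645.161ms=1b
9) 7096.774ms=11b +645.161ms=1b
Σ=12b of 12 (93bpm 3/4) — PASS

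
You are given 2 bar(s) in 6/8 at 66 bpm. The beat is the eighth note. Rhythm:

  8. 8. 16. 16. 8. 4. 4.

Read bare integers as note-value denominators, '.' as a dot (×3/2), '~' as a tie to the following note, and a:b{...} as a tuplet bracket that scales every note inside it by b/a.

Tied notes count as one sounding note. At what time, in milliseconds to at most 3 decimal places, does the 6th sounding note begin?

note 6 onset = 6b = 5454.545ms

1. 0.0ms @ 0 + 1363.636ms (3/2)
2. 1363.636ms @ 3/2 + 1363.636ms (3/2)
3. 2727.273ms @ 3 + 681.818ms (3/4)
4. 3409.091ms @ 15/4 + 681.818ms (3/4)
5. 4090.909ms @ 9/2 + 1363.636ms (3/2)
6. 5454.545ms @ 6 + 2727.273ms (3)
7. 8181.818ms @ 9 + 2727.273ms (3)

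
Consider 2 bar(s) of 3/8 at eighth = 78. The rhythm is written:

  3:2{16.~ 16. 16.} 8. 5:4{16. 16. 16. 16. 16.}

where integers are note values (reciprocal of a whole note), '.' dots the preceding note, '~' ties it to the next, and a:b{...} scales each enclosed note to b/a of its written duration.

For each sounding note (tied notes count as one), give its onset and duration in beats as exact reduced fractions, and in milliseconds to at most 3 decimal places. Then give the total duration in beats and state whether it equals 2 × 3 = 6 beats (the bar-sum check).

1) 0.0ms=0b +769.231ms=1b
2) 769.231ms=1b +384.615ms=1/2b
3) 1153.846ms=3/2b +1153.846ms=3/2b
4) 2307.692ms=3b +461.538ms=3/5b
5) 2769.231ms=18/5b +461.538ms=3/5b
6) 3230.769ms=21/5b +461.538ms=3/5b
7) 3692.308ms=24/5b +461.538ms=3/5b
8) 4153.846ms=27/5b +461.538ms=3/5b
Σ=6b of 6 (78bpm 3/8) — PASS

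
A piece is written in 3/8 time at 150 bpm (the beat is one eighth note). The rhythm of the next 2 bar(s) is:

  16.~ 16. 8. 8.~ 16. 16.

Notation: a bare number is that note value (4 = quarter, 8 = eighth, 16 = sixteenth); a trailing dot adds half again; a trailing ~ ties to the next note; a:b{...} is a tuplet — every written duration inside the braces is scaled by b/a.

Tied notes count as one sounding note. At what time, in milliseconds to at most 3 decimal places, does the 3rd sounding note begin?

note 3 onset = 3b = 1200.0ms

1. 0.0ms @ 0 + 600.0ms (3/2)
2. 600.0ms @ 3/2 + 600.0ms (3/2)
3. 1200.0ms @ 3 + 900.0ms (9/4)
4. 2100.0ms @ 21/4 + 300.0ms (3/4)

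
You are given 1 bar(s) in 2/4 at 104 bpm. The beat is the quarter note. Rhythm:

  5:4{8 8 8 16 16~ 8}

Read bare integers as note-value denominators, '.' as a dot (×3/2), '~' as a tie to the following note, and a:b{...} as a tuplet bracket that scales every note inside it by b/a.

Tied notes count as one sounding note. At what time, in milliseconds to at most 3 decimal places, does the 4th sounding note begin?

1. 0.0ms @ 0 + 230.769ms (2/5)
2. 230.769ms @ 2/5 + 230.769ms (2/5)
3. 461.538ms @ 4/5 + 230.769ms (2/5)
4. 692.308ms @ 6/5 + 115.385ms (1/5)
5. 807.692ms @ 7/5 + 346.154ms (3/5)

note 4 onset = 6/5b = 692.308ms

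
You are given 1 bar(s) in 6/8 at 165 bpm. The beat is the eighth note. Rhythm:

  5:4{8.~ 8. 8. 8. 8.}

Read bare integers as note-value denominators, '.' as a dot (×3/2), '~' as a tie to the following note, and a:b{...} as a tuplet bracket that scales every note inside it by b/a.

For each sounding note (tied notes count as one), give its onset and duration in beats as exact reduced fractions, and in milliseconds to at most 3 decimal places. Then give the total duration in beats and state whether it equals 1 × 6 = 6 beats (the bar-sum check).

1) 0.0ms=0b +872.727ms=12/5b
2) 872.727ms=12/5b +436.364ms=6/5b
3) 1309.091ms=18/5b +436.364ms=6/5b
4) 1745.455ms=24/5b +436.364ms=6/5b
Σ=6b of 6 (165bpm 6/8) — PASS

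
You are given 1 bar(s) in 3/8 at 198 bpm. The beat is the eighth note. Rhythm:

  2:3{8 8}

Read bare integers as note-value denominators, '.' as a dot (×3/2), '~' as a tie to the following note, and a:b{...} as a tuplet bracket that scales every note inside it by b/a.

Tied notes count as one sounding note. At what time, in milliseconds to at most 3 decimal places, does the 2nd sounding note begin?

note 2 onset = 3/2b = 454.545ms

1. 0.0ms @ 0 + 454.545ms (3/2)
2. 454.545ms @ 3/2 + 454.545ms (3/2)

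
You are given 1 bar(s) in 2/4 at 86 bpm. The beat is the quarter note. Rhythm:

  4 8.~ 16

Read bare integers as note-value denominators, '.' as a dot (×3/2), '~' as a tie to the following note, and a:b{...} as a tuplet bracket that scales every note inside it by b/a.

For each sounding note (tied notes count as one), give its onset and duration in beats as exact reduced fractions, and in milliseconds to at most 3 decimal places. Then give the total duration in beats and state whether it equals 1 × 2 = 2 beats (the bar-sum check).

1) 0.0ms=0b +697.674ms=1b
2) 697.674ms=1b +697.674ms=1b
Σ=2b of 2 (86bpm 2/4) — PASS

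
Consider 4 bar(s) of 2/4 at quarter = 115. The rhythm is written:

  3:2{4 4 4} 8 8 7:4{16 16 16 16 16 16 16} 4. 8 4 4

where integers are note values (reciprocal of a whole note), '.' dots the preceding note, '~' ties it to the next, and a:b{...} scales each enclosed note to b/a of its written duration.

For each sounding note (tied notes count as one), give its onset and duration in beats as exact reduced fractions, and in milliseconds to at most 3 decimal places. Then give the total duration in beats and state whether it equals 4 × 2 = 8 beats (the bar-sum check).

1) 0.0ms=0b +347.826ms=2/3b
2) 347.826ms=2/3b +347.826ms=2/3b
3) 695.652ms=4/3b +347.826ms=2/3b
4) 1043.478ms=2b +260.87ms=1/2b
5) 1304.348ms=5/2b +260.87ms=1/2b
6) 1565.217ms=3b +74.534ms=1/7b
7) 1639.752ms=22/7b +74.534ms=1/7b
8) 1714.286ms=23/7b +74.534ms=1/7b
9) 1788.82ms=24/7b +74.534ms=1/7b
10) 1863.354ms=25/7b +74.534ms=1/7b
11) 1937.888ms=26/7b +74.534ms=1/7b
12) 2012.422ms=27/7b +74.534ms=1/7b
13) 2086.957ms=4b +782.609ms=3/2b
14) 2869.565ms=11/2b +260.87ms=1/2b
15) 3130.435ms=6b +521.739ms=1b
16) 3652.174ms=7b +521.739ms=1b
Σ=8b of 8 (115bpm 2/4) — PASS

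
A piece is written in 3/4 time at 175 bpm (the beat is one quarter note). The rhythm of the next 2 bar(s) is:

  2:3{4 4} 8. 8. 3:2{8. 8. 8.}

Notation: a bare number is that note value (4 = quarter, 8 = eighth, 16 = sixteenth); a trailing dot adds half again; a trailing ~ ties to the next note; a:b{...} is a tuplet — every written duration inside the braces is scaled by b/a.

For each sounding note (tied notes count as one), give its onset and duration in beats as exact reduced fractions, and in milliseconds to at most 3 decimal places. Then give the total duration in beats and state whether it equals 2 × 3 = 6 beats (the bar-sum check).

1) 0.0ms=0b +514.286ms=3/2b
2) 514.286ms=3/2b +514.286ms=3/2b
3) 1028.571ms=3b +257.143ms=3/4b
4) 1285.714ms=15/4b +257.143ms=3/4b
5) 1542.857ms=9/2b +171.429ms=1/2b
6) 1714.286ms=5b +171.429ms=1/2b
7) 1885.714ms=11/2b +171.429ms=1/2b
Σ=6b of 6 (175bpm 3/4) — PASS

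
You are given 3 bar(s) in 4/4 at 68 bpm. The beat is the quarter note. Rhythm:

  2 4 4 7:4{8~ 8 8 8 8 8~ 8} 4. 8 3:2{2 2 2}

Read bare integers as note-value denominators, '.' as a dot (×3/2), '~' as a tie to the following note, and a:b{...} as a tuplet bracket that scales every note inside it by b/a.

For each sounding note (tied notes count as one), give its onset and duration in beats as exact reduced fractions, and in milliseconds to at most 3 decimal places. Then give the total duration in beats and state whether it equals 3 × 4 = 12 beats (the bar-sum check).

1) 0.0ms=0b +1764.706ms=2b
2) 1764.706ms=2b +882.353ms=1b
3) 2647.059ms=3b +882.353ms=1b
4) 3529.412ms=4b +504.202ms=4/7b
5) 4033.613ms=32/7b +252.101ms=2/7b
6) 4285.714ms=34/7b +252.101ms=2/7b
7) 4537.815ms=36/7b +252.101ms=2/7b
8) 4789.916ms=38/7b +504.202ms=4/7b
9) 5294.118ms=6b +1323.529ms=3/2b
10) 6617.647ms=15/2b +441.176ms=1/2b
11) 7058.824ms=8b +1176.471ms=4/3b
12) 8235.294ms=28/3b +1176.471ms=4/3b
13) 9411.765ms=32/3b +1176.471ms=4/3b
Σ=12b of 12 (68bpm 4/4) — PASS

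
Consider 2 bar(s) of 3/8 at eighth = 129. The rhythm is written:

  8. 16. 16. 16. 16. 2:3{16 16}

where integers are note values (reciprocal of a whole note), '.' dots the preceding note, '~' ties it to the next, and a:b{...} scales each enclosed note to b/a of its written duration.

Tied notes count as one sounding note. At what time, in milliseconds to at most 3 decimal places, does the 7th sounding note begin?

note 7 onset = 21/4b = 2441.86ms

1. 0.0ms @ 0 + 697.674ms (3/2)
2. 697.674ms @ 3/2 + 348.837ms (3/4)
3. 1046.512ms @ 9/4 + 348.837ms (3/4)
4. 1395.349ms @ 3 + 348.837ms (3/4)
5. 1744.186ms @ 15/4 + 348.837ms (3/4)
6. 2093.023ms @ 9/2 + 348.837ms (3/4)
7. 2441.86ms @ 21/4 + 348.837ms (3/4)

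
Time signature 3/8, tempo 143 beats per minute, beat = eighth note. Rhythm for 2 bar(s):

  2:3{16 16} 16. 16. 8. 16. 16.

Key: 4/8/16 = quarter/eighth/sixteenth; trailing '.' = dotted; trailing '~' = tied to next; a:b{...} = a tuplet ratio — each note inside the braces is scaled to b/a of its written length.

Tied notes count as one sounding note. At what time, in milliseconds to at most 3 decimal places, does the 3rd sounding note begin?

1. 0.0ms @ 0 + 314.685ms (3/4)
2. 314.685ms @ 3/4 + 314.685ms (3/4)
3. 629.371ms @ 3/2 + 314.685ms (3/4)
4. 944.056ms @ 9/4 + 314.685ms (3/4)
5. 1258.741ms @ 3 + 629.371ms (3/2)
6. 1888.112ms @ 9/2 + 314.685ms (3/4)
7. 2202.797ms @ 21/4 + 314.685ms (3/4)

note 3 onset = 3/2b = 629.371ms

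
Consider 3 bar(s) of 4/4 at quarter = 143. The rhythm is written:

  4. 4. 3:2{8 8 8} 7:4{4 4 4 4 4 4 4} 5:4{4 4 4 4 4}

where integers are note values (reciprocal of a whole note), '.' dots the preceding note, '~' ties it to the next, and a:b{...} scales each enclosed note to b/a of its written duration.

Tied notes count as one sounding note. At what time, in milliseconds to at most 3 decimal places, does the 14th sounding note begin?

note 14 onset = 44/5b = 3692.308ms

1. 0.0ms @ 0 + 629.371ms (3/2)
2. 629.371ms @ 3/2 + 629.371ms (3/2)
3. 1258.741ms @ 3 + 139.86ms (1/3)
4. 1398.601ms @ 10/3 + 139.86ms (1/3)
5. 1538.462ms @ 11/3 + 139.86ms (1/3)
6. 1678.322ms @ 4 + 239.76ms (4/7)
7. 1918.082ms @ 32/7 + 239.76ms (4/7)
8. 2157.842ms @ 36/7 + 239.76ms (4/7)
9. 2397.602ms @ 40/7 + 239.76ms (4/7)
10. 2637.363ms @ 44/7 + 239.76ms (4/7)
11. 2877.123ms @ 48/7 + 239.76ms (4/7)
12. 3116.883ms @ 52/7 + 239.76ms (4/7)
13. 3356.643ms @ 8 + 335.664ms (4/5)
14. 3692.308ms @ 44/5 + 335.664ms (4/5)
15. 4027.972ms @ 48/5 + 335.664ms (4/5)
16. 4363.636ms @ 52/5 + 335.664ms (4/5)
17. 4699.301ms @ 56/5 + 335.664ms (4/5)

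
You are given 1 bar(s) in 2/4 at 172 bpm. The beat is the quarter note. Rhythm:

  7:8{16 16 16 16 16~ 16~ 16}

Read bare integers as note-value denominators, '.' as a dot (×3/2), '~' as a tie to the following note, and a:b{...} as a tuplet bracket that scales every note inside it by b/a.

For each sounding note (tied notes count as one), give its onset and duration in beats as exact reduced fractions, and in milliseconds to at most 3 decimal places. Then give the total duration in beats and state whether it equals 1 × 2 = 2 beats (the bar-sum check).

1) 0.0ms=0b +99.668ms=2/7b
2) 99.668ms=2/7b +99.668ms=2/7b
3) 199.336ms=4/7b +99.668ms=2/7b
4) 299.003ms=6/7b +99.668ms=2/7b
5) 398.671ms=8/7b +299.003ms=6/7b
Σ=2b of 2 (172bpm 2/4) — PASS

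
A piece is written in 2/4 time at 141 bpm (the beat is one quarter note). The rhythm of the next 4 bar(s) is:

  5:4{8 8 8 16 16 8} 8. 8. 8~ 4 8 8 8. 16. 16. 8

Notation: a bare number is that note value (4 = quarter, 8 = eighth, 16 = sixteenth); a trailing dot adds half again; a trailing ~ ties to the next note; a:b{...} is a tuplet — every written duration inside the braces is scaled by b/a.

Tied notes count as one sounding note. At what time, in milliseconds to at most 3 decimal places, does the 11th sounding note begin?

note 11 onset = 11/2b = 2340.426ms

1. 0.0ms @ 0 + 170.213ms (2/5)
2. 170.213ms @ 2/5 + 170.213ms (2/5)
3. 340.426ms @ 4/5 + 170.213ms (2/5)
4. 510.638ms @ 6/5 + 85.106ms (1/5)
5. 595.745ms @ 7/5 + 85.106ms (1/5)
6. 680.851ms @ 8/5 + 170.213ms (2/5)
7. 851.064ms @ 2 + 319.149ms (3/4)
8. 1170.213ms @ 11/4 + 319.149ms (3/4)
9. 1489.362ms @ 7/2 + 638.298ms (3/2)
10. 2127.66ms @ 5 + 212.766ms (1/2)
11. 2340.426ms @ 11/2 + 212.766ms (1/2)
12. 2553.191ms @ 6 + 319.149ms (3/4)
13. 2872.34ms @ 27/4 + 159.574ms (3/8)
14. 3031.915ms @ 57/8 + 159.574ms (3/8)
15. 3191.489ms @ 15/2 + 212.766ms (1/2)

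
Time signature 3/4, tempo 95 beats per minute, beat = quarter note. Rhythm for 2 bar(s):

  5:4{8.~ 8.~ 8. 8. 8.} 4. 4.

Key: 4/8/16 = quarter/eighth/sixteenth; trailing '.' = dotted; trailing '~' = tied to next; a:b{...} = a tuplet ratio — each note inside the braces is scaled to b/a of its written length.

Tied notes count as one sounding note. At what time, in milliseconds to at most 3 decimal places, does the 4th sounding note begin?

1. 0.0ms @ 0 + 1136.842ms (9/5)
2. 1136.842ms @ 9/5 + 378.947ms (3/5)
3. 1515.789ms @ 12/5 + 378.947ms (3/5)
4. 1894.737ms @ 3 + 947.368ms (3/2)
5. 2842.105ms @ 9/2 + 947.368ms (3/2)

note 4 onset = 3b = 1894.737ms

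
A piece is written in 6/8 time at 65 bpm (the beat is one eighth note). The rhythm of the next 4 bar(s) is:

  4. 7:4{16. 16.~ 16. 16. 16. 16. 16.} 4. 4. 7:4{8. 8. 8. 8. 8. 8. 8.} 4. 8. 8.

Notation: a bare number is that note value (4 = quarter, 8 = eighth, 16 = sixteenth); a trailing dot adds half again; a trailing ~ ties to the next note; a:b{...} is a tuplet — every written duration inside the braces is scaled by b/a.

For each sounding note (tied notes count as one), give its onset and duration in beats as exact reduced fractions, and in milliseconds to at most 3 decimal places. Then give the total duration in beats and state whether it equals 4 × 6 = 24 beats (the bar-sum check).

1) 0.0ms=0b +2769.231ms=3b
2) 2769.231ms=3b +395.604ms=3/7b
3) 3164.835ms=24/7b +791.209ms=6/7b
4) 3956.044ms=30/7b +395.604ms=3/7b
5) 4351.648ms=33/7b +395.604ms=3/7b
6) 4747.253ms=36/7b +395.604ms=3/7b
7) 5142.857ms=39/7b +395.604ms=3/7b
8) 5538.462ms=6b +2769.231ms=3b
9) 8307.692ms=9b +2769.231ms=3b
10) 11076.923ms=12b +791.209ms=6/7b
11) 11868.132ms=90/7b +791.209ms=6/7b
12) 12659.341ms=96/7b +791.209ms=6/7b
13) 13450.549ms=102/7b +791.209ms=6/7b
14) 14241.758ms=108/7b +791.209ms=6/7b
15) 15032.967ms=114/7b +791.209ms=6/7b
16) 15824.176ms=120/7b +791.209ms=6/7b
17) 16615.385ms=18b +2769.231ms=3b
18) 19384.615ms=21b +1384.615ms=3/2b
19) 20769.231ms=45/2b +1384.615ms=3/2b
Σ=24b of 24 (65bpm 6/8) — PASS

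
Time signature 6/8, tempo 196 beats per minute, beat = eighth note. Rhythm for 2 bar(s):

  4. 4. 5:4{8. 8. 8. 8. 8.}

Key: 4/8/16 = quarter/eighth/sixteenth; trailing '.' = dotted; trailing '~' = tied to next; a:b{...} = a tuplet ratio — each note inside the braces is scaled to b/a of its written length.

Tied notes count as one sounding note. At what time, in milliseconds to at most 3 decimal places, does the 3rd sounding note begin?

note 3 onset = 6b = 1836.735ms

1. 0.0ms @ 0 + 918.367ms (3)
2. 918.367ms @ 3 + 918.367ms (3)
3. 1836.735ms @ 6 + 367.347ms (6/5)
4. 2204.082ms @ 36/5 + 367.347ms (6/5)
5. 2571.429ms @ 42/5 + 367.347ms (6/5)
6. 2938.776ms @ 48/5 + 367.347ms (6/5)
7. 3306.122ms @ 54/5 + 367.347ms (6/5)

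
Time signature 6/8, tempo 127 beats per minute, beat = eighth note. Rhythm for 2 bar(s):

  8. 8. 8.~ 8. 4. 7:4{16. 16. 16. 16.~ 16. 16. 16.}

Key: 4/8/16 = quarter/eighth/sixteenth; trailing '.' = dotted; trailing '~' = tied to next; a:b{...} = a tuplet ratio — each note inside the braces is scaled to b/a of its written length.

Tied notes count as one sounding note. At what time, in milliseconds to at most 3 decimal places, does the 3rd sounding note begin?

note 3 onset = 3b = 1417.323ms

1. 0.0ms @ 0 + 708.661ms (3/2)
2. 708.661ms @ 3/2 + 708.661ms (3/2)
3. 1417.323ms @ 3 + 1417.323ms (3)
4. 2834.646ms @ 6 + 1417.323ms (3)
5. 4251.969ms @ 9 + 202.475ms (3/7)
6. 4454.443ms @ 66/7 + 202.475ms (3/7)
7. 4656.918ms @ 69/7 + 202.475ms (3/7)
8. 4859.393ms @ 72/7 + 404.949ms (6/7)
9. 5264.342ms @ 78/7 + 202.475ms (3/7)
10. 5466.817ms @ 81/7 + 202.475ms (3/7)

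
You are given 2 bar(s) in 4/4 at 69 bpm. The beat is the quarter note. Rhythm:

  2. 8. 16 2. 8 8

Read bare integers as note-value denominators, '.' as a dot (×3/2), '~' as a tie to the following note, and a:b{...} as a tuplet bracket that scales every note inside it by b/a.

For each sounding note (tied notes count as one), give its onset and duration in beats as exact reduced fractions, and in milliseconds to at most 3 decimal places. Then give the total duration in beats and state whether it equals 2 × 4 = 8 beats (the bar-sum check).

1) 0.0ms=0b +2608.696ms=3b
2) 2608.696ms=3b +652.174ms=3/4b
3) 3260.87ms=15/4b +217.391ms=1/4b
4) 3478.261ms=4b +2608.696ms=3b
5) 6086.957ms=7b +434.783ms=1/2b
6) 6521.739ms=15/2b +434.783ms=1/2b
Σ=8b of 8 (69bpm 4/4) — PASS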